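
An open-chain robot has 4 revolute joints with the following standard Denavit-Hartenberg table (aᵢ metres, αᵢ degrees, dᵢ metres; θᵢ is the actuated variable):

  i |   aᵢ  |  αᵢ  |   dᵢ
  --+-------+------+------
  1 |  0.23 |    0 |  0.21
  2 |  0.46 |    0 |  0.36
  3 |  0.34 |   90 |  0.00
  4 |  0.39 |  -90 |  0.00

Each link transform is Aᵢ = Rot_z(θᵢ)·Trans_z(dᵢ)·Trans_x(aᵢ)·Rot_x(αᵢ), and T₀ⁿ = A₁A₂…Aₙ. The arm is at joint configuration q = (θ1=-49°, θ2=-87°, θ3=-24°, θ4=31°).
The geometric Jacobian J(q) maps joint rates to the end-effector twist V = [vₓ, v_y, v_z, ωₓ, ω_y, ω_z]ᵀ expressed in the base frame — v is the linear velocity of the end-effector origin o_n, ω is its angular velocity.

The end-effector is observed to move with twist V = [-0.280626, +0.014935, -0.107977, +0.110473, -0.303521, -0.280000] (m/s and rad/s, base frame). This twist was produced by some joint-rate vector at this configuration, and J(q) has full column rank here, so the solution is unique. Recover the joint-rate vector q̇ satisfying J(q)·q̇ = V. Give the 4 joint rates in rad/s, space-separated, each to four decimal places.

o_n = [-0.8136, -0.7237, 0.7709]
J₁: ẑ×o_n = [0.7237, -0.8136, 0.0000], ω = ẑ
J2: z=[0.0000, 0.0000, 1.0000] o=[0.1509, -0.1736, 0.2100] → [0.5502, -0.9645, 0.0000, 0.0000, 0.0000, 1.0000]
J3: z=[0.0000, 0.0000, 1.0000] o=[-0.1800, -0.4931, 0.5700] → [0.2306, -0.6336, 0.0000, 0.0000, 0.0000, 1.0000]
J4: z=[-0.3420, 0.9397, 0.0000] o=[-0.4995, -0.6094, 0.5700] → [0.1888, 0.0687, 0.3343, -0.3420, 0.9397, 0.0000]
q̇ = J⁺·V = [-0.9100, 0.9190, -0.2890, -0.3230]

-0.9100 0.9190 -0.2890 -0.3230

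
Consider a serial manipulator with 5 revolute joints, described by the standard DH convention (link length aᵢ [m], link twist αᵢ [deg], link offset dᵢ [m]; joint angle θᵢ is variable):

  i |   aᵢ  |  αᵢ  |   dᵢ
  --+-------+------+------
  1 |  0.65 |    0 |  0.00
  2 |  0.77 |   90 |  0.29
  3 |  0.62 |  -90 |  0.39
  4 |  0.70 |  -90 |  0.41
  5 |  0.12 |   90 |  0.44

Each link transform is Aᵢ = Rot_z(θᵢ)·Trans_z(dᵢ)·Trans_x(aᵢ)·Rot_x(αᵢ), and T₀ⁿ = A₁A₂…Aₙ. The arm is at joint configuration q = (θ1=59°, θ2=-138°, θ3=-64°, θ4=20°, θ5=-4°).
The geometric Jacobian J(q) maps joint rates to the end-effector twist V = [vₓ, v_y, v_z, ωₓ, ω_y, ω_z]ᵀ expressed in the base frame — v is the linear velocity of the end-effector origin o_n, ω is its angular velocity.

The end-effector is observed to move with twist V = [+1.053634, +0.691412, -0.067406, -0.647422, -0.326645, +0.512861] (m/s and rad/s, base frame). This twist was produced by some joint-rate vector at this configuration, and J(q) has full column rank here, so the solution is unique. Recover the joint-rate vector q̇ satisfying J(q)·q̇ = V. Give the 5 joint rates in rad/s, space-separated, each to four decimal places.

o_n = [0.9554, -1.0433, -0.6409]
J₁: ẑ×o_n = [1.0433, 0.9554, -0.0000], ω = ẑ
J2: z=[0.0000, 0.0000, 1.0000] o=[0.3348, 0.5572, 0.0000] → [1.6005, 0.6206, -0.0000, 0.0000, 0.0000, 1.0000]
J3: z=[-0.9816, -0.1908, 0.0000] o=[0.4817, -0.1987, 0.2900] → [0.1776, -0.9138, 0.9195, -0.9816, -0.1908, 0.0000]
J4: z=[0.1715, -0.8823, 0.4384] o=[0.1507, -0.5399, -0.2673] → [0.5504, 0.4168, 0.6236, 0.1715, -0.8823, 0.4384]
J5: z=[0.8938, 0.3265, 0.3074] o=[0.5111, -1.1390, -0.6787] → [-0.0171, 0.1028, -0.0595, 0.8938, 0.3265, 0.3074]
q̇ = J⁺·V = [0.3590, 0.4120, -0.1770, 0.0640, -0.9310]

0.3590 0.4120 -0.1770 0.0640 -0.9310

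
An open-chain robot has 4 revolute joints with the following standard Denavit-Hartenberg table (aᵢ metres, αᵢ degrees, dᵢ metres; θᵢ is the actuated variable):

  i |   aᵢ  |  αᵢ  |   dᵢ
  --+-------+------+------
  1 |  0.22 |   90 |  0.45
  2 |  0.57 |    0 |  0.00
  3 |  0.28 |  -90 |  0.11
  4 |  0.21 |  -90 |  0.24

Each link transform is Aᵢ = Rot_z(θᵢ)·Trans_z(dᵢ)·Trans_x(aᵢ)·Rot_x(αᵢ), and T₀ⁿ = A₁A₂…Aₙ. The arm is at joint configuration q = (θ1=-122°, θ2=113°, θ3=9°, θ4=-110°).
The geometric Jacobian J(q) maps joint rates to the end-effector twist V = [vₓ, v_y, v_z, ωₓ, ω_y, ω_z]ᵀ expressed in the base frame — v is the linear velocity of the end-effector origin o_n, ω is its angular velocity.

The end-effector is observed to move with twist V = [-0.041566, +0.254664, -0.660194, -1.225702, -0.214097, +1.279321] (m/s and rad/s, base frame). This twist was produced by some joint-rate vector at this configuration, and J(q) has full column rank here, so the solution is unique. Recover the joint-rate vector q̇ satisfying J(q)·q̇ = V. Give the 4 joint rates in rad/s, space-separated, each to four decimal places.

o_n = [-0.0929, 0.4313, 1.0241]
J₁: ẑ×o_n = [-0.4313, -0.0929, 0.0000], ω = ẑ
J2: z=[-0.8480, 0.5299, 0.0000] o=[-0.1166, -0.1866, 0.4500] → [0.3042, 0.4868, -0.5366, -0.8480, 0.5299, 0.0000]
J3: z=[-0.8480, 0.5299, 0.0000] o=[0.0014, 0.0023, 0.9747] → [0.0262, 0.0419, -0.3138, -0.8480, 0.5299, 0.0000]
J4: z=[0.4494, 0.7192, -0.5299] o=[-0.0132, 0.1864, 1.2121] → [-0.0055, 0.1267, 0.1673, 0.4494, 0.7192, -0.5299]
q̇ = J⁺·V = [0.7600, 0.9230, 0.0030, -0.9800]

0.7600 0.9230 0.0030 -0.9800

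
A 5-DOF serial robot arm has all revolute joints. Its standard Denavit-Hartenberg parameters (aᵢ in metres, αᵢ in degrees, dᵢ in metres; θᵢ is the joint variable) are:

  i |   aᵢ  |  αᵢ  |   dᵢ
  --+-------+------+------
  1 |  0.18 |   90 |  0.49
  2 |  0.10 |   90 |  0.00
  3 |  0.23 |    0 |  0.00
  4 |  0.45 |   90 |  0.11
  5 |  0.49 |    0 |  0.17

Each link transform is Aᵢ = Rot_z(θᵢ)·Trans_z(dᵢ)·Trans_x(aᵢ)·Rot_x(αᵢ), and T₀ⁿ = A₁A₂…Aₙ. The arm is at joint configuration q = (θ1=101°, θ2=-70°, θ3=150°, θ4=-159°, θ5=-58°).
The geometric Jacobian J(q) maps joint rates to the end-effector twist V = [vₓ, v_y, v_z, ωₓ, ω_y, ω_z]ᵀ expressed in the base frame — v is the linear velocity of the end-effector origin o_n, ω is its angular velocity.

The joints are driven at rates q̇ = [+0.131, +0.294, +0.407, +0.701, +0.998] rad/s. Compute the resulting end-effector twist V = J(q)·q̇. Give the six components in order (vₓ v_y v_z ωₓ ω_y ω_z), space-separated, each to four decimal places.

o_n = [-0.2876, 0.6204, 0.0540]
J₁: ẑ×o_n = [-0.6204, -0.2876, 0.0000], ω = ẑ
J2: z=[0.9816, 0.1908, 0.0000] o=[-0.0343, 0.1767, 0.4900] → [-0.0832, 0.4279, 0.4838, 0.9816, 0.1908, 0.0000]
J3: z=[0.1793, -0.9224, -0.3420] o=[-0.0409, 0.2103, 0.3960] → [0.4557, 0.1457, -0.1540, 0.1793, -0.9224, -0.3420]
J4: z=[0.1793, -0.9224, -0.3420] o=[0.0850, 0.1653, 0.5832] → [0.6437, 0.2223, -0.2621, 0.1793, -0.9224, -0.3420]
J5: z=[-0.9593, -0.2410, 0.1470] o=[0.0066, 0.1997, 0.1279] → [-0.0440, -0.1141, -0.4745, -0.9593, -0.2410, 0.1470]
V = J·q̇ = [0.4871, 0.1894, -0.5777, -0.4701, -1.2065, -0.1013]

0.4871 0.1894 -0.5777 -0.4701 -1.2065 -0.1013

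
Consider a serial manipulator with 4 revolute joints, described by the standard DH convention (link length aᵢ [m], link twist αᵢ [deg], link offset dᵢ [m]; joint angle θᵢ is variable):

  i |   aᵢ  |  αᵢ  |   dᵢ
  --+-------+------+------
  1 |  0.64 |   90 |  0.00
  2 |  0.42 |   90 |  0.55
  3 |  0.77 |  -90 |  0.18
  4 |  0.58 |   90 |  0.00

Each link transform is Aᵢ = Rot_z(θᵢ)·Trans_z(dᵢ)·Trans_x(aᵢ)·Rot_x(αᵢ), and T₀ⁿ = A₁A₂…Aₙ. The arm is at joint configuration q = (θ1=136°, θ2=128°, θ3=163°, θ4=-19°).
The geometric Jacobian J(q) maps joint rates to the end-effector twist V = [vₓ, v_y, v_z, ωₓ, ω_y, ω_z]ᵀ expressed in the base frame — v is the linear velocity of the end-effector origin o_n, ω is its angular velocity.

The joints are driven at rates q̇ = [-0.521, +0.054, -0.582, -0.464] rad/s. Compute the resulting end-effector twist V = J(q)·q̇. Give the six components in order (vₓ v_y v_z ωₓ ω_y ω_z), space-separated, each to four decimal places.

1.3420 0.7375 0.4431 0.7357 -0.0186 -0.7724

o_n = [-0.3920, 1.6790, -0.4355]
J₁: ẑ×o_n = [-1.6790, -0.3920, 0.0000], ω = ẑ
J2: z=[0.6947, 0.7193, 0.0000] o=[-0.4604, 0.4446, 0.0000] → [-0.3133, 0.3025, 0.8083, 0.6947, 0.7193, 0.0000]
J3: z=[-0.5668, 0.5474, 0.6157] o=[0.1077, 0.6606, 0.3310] → [-1.0465, -0.7421, -0.3037, -0.5668, 0.5474, 0.6157]
J4: z=[-0.7938, -0.5629, -0.2304] o=[-0.1641, 1.2360, -0.1385] → [0.2692, -0.1833, -0.4799, -0.7938, -0.5629, -0.2304]
V = J·q̇ = [1.3420, 0.7375, 0.4431, 0.7357, -0.0186, -0.7724]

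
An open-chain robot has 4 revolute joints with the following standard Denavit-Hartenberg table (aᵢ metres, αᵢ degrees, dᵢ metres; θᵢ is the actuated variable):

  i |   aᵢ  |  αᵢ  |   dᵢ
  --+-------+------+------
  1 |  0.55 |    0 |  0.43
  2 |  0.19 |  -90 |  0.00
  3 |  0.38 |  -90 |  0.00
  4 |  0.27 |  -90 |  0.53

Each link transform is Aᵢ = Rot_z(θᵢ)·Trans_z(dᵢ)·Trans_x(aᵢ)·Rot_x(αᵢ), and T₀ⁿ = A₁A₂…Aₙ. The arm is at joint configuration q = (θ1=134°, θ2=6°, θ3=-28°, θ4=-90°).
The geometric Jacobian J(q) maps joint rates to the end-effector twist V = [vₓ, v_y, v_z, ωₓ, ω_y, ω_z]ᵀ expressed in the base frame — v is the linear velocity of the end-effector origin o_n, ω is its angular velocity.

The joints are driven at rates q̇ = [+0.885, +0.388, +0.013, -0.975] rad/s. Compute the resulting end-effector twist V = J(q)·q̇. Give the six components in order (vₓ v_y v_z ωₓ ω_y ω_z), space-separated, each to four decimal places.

o_n = [-1.1488, 0.6865, 0.1404]
J₁: ẑ×o_n = [-0.6865, -1.1488, 0.0000], ω = ẑ
J2: z=[0.0000, 0.0000, 1.0000] o=[-0.3821, 0.3956, 0.4300] → [-0.2909, -0.7667, 0.0000, 0.0000, 0.0000, 1.0000]
J3: z=[-0.6428, -0.7660, 0.0000] o=[-0.5276, 0.5178, 0.4300] → [0.2218, -0.1861, -0.5843, -0.6428, -0.7660, 0.0000]
J4: z=[-0.3596, 0.3018, -0.8829] o=[-0.7846, 0.7334, 0.6084] → [-0.1826, 0.1532, 0.1268, -0.3596, 0.3018, -0.8829]
V = J·q̇ = [-0.5395, -1.4660, -0.1312, 0.3423, -0.3042, 2.1339]

-0.5395 -1.4660 -0.1312 0.3423 -0.3042 2.1339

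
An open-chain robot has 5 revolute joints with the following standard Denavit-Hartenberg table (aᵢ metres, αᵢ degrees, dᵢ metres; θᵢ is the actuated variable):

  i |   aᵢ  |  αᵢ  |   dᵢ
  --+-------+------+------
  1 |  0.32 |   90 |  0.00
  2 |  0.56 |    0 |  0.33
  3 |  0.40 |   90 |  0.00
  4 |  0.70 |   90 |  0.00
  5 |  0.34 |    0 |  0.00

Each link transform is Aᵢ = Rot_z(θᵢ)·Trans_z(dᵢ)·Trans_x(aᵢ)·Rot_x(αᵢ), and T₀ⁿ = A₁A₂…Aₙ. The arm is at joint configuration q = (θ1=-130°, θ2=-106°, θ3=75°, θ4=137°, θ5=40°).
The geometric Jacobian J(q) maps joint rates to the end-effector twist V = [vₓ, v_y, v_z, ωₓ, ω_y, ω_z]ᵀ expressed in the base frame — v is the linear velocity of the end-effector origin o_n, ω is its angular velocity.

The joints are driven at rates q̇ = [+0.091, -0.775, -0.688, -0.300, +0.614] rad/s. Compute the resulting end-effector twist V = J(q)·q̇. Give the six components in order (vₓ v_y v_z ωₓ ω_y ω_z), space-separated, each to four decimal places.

0.0251 0.2446 0.3747 0.4467 -1.0451 0.1325

o_n = [-0.6221, 0.7911, -0.5699]
J₁: ẑ×o_n = [-0.7911, -0.6221, 0.0000], ω = ẑ
J2: z=[-0.7660, 0.6428, 0.0000] o=[-0.2057, -0.2451, 0.0000] → [-0.3663, -0.4365, -0.5262, -0.7660, 0.6428, 0.0000]
J3: z=[-0.7660, 0.6428, 0.0000] o=[-0.3593, 0.0852, -0.5383] → [-0.0203, -0.0242, -0.3718, -0.7660, 0.6428, 0.0000]
J4: z=[0.3311, 0.3945, -0.8572] o=[-0.5797, -0.1774, -0.7443] → [0.8990, -0.0214, 0.3374, 0.3311, 0.3945, -0.8572]
J5: z=[-0.9360, 0.0223, -0.3513] o=[-0.6633, 0.4656, -0.4806] → [0.1123, -0.0980, -0.3056, -0.9360, 0.0223, -0.3513]
V = J·q̇ = [0.0251, 0.2446, 0.3747, 0.4467, -1.0451, 0.1325]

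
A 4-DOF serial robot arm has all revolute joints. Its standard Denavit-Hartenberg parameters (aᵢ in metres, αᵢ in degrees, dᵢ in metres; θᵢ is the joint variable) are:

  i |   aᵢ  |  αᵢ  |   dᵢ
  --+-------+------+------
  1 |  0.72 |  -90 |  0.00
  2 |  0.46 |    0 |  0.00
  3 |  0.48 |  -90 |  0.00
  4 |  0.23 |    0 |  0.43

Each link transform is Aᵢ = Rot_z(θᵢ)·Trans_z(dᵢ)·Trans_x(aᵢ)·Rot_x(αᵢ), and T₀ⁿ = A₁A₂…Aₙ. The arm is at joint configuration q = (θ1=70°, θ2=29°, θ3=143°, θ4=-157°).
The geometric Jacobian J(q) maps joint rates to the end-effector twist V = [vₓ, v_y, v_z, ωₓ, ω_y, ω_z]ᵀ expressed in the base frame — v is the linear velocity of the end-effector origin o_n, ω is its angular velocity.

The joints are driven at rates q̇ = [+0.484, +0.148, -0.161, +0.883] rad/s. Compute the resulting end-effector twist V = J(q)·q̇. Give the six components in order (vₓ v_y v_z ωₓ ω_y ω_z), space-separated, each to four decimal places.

o_n = [0.1881, 0.7795, 0.1655]
J₁: ẑ×o_n = [-0.7795, 0.1881, 0.0000], ω = ẑ
J2: z=[-0.9397, 0.3420, 0.0000] o=[0.2463, 0.6766, 0.0000] → [0.0566, 0.1555, -0.0768, -0.9397, 0.3420, 0.0000]
J3: z=[-0.9397, 0.3420, 0.0000] o=[0.3839, 1.0546, -0.2230] → [0.1329, 0.3650, 0.3255, -0.9397, 0.3420, 0.0000]
J4: z=[-0.0476, -0.1308, 0.9903] o=[0.2213, 0.6080, -0.2898] → [-0.2294, -0.0112, -0.0125, -0.0476, -0.1308, 0.9903]
V = J·q̇ = [-0.5928, 0.0454, -0.0748, -0.0298, -0.1199, 1.3584]

-0.5928 0.0454 -0.0748 -0.0298 -0.1199 1.3584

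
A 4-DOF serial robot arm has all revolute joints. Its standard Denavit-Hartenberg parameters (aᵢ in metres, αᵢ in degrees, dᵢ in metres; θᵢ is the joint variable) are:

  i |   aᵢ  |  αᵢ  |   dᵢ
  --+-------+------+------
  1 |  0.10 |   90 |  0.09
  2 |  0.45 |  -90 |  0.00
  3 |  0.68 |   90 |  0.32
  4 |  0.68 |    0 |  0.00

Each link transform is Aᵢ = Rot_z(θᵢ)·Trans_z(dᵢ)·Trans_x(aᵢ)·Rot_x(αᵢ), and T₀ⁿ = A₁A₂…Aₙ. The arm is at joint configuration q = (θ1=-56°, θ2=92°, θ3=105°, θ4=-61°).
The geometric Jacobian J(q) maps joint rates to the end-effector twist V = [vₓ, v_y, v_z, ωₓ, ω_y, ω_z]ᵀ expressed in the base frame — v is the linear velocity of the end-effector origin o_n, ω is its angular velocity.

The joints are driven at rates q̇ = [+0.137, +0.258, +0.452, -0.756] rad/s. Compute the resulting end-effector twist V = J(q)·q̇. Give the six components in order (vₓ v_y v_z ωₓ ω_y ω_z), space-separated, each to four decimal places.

o_n = [1.0143, 0.2403, 0.2882]
J₁: ẑ×o_n = [-0.2403, 1.0143, 0.0000], ω = ẑ
J2: z=[-0.8290, -0.5592, 0.0000] o=[0.0559, -0.0829, 0.0900] → [-0.1108, 0.1643, 0.2680, -0.8290, -0.5592, 0.0000]
J3: z=[-0.5589, 0.8285, -0.0349] o=[0.0471, -0.0699, 0.5397] → [-0.1976, -0.1743, -0.9747, -0.5589, 0.8285, -0.0349]
J4: z=[0.1957, 0.1727, 0.9653] o=[0.4163, 0.5574, 0.3527] → [0.2950, 0.5899, -0.1653, 0.1957, 0.1727, 0.9653]
V = J·q̇ = [-0.3739, -0.3434, -0.2464, -0.6145, 0.0997, -0.6086]

-0.3739 -0.3434 -0.2464 -0.6145 0.0997 -0.6086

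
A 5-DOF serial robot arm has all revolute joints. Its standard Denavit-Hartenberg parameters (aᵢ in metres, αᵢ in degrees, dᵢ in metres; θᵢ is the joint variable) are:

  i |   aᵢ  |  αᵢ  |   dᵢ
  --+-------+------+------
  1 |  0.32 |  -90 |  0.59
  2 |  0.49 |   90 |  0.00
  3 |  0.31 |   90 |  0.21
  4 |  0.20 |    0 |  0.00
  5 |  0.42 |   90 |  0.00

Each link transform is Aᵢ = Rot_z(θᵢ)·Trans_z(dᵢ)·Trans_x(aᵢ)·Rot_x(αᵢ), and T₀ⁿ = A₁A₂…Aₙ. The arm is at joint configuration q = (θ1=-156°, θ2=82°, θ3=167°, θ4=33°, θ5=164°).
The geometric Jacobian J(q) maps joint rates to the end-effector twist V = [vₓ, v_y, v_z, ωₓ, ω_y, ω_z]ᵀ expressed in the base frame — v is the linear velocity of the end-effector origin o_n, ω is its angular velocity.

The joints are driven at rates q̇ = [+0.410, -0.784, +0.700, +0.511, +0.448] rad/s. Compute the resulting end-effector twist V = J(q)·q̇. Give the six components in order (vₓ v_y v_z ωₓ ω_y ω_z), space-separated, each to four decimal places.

0.0911 -0.1747 0.2278 -0.5995 -0.4316 0.2938

o_n = [-0.5157, -0.2483, 0.2055]
J₁: ẑ×o_n = [0.2483, -0.5157, 0.0000], ω = ẑ
J2: z=[0.4067, -0.9135, 0.0000] o=[-0.2923, -0.1302, 0.5900] → [0.3513, 0.1564, -0.2521, 0.4067, -0.9135, 0.0000]
J3: z=[-0.9047, -0.4028, 0.1392] o=[-0.3546, -0.1579, 0.1048] → [-0.0280, 0.0687, 0.0169, -0.9047, -0.4028, 0.1392]
J4: z=[0.3677, -0.9029, -0.2228] o=[-0.4778, -0.2891, 0.4331] → [0.2146, 0.0921, -0.0192, 0.3677, -0.9029, -0.2228]
J5: z=[0.3677, -0.9029, -0.2228] o=[-0.5403, -0.3582, 0.6101] → [0.3898, 0.1433, 0.0626, 0.3677, -0.9029, -0.2228]
V = J·q̇ = [0.0911, -0.1747, 0.2278, -0.5995, -0.4316, 0.2938]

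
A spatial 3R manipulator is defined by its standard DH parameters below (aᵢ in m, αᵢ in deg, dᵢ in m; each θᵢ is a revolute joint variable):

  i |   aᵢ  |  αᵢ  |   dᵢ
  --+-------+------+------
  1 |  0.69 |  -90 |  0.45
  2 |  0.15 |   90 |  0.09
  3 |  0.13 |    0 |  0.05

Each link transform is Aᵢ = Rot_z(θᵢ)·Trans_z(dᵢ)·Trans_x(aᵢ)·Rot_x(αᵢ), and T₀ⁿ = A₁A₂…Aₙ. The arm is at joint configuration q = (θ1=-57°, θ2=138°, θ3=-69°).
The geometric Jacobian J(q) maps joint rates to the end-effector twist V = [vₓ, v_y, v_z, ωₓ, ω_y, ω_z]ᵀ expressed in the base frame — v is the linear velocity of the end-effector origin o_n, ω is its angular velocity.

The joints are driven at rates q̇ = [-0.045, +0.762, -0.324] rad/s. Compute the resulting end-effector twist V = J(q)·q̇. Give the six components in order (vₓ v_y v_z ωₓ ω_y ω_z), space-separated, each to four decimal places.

-0.0893 0.0621 0.1121 0.5210 0.5968 0.1958

o_n = [0.2881, -0.5013, 0.2813]
J₁: ẑ×o_n = [0.5013, 0.2881, -0.0000], ω = ẑ
J2: z=[0.8387, 0.5446, 0.0000] o=[0.3758, -0.5787, 0.4500] → [-0.0919, 0.1415, 0.1126, 0.8387, 0.5446, 0.0000]
J3: z=[0.3644, -0.5612, -0.7431] o=[0.3906, -0.4362, 0.3496] → [-0.0101, 0.1010, -0.0812, 0.3644, -0.5612, -0.7431]
V = J·q̇ = [-0.0893, 0.0621, 0.1121, 0.5210, 0.5968, 0.1958]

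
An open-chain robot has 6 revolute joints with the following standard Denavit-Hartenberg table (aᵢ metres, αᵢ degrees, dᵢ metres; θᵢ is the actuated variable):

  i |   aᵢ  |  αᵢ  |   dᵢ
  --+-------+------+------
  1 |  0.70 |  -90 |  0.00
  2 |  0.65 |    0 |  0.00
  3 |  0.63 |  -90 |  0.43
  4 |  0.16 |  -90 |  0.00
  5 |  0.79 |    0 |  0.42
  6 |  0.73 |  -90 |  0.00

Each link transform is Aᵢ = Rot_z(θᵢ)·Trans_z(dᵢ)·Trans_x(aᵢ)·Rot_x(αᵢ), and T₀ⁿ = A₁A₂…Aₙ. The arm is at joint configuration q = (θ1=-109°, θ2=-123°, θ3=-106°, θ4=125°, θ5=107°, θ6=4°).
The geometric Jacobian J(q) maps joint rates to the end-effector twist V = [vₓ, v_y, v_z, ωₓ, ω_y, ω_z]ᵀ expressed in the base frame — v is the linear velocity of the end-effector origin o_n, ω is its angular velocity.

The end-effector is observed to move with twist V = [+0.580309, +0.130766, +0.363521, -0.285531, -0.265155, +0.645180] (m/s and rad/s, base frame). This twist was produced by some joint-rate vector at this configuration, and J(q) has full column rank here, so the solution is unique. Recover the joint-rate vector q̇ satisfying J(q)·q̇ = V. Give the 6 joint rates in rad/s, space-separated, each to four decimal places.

o_n = [0.5280, -1.3640, -0.7574]
J₁: ẑ×o_n = [1.3640, 0.5280, -0.0000], ω = ẑ
J2: z=[0.9455, -0.3256, 0.0000] o=[-0.2279, -0.6619, 0.0000] → [0.2466, 0.7161, -0.4177, 0.9455, -0.3256, 0.0000]
J3: z=[0.9455, -0.3256, 0.0000] o=[-0.1126, -0.3271, 0.5451] → [0.4241, 1.2316, -0.7718, 0.9455, -0.3256, 0.0000]
J4: z=[0.2457, 0.7136, 0.6561] o=[0.4285, -0.0763, 0.0697] → [0.2546, 0.2685, -0.3874, 0.2457, 0.7136, 0.6561]
J5: z=[0.3674, -0.6949, 0.6182] o=[0.2850, -0.0906, 0.1389] → [1.4101, 0.4796, -0.2989, 0.3674, -0.6949, 0.6182]
J6: z=[0.3674, -0.6949, 0.6182] o=[0.4608, -0.9010, -0.1970] → [0.6756, 0.2474, -0.1234, 0.3674, -0.6949, 0.6182]
q̇ = J⁺·V = [0.9830, -0.2670, 0.1040, -0.4810, -0.8060, 0.7700]

0.9830 -0.2670 0.1040 -0.4810 -0.8060 0.7700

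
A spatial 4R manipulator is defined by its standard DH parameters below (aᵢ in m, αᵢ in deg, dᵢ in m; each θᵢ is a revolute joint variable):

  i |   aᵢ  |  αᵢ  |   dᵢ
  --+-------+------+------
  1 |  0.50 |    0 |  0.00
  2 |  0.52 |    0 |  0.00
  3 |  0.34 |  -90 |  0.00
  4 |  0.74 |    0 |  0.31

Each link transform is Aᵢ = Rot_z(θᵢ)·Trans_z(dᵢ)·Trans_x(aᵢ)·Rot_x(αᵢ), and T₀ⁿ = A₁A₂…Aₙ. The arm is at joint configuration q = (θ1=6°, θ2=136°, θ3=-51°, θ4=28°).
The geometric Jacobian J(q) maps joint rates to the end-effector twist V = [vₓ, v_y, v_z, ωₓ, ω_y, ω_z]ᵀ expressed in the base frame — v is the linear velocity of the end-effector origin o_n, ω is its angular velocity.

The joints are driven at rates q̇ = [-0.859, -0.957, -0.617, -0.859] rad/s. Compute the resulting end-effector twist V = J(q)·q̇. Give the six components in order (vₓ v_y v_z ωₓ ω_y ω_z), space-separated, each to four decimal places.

3.0244 1.4117 0.5613 0.8589 0.0150 -2.4330

o_n = [-0.2398, 1.3602, -0.3474]
J₁: ẑ×o_n = [-1.3602, -0.2398, 0.0000], ω = ẑ
J2: z=[0.0000, 0.0000, 1.0000] o=[0.4973, 0.0523, 0.0000] → [-1.3080, -0.7371, 0.0000, 0.0000, 0.0000, 1.0000]
J3: z=[0.0000, 0.0000, 1.0000] o=[0.0875, 0.3724, 0.0000] → [-0.9878, -0.3273, 0.0000, 0.0000, 0.0000, 1.0000]
J4: z=[-0.9998, -0.0175, 0.0000] o=[0.0816, 0.7124, 0.0000] → [0.0061, -0.3474, -0.6534, -0.9998, -0.0175, 0.0000]
V = J·q̇ = [3.0244, 1.4117, 0.5613, 0.8589, 0.0150, -2.4330]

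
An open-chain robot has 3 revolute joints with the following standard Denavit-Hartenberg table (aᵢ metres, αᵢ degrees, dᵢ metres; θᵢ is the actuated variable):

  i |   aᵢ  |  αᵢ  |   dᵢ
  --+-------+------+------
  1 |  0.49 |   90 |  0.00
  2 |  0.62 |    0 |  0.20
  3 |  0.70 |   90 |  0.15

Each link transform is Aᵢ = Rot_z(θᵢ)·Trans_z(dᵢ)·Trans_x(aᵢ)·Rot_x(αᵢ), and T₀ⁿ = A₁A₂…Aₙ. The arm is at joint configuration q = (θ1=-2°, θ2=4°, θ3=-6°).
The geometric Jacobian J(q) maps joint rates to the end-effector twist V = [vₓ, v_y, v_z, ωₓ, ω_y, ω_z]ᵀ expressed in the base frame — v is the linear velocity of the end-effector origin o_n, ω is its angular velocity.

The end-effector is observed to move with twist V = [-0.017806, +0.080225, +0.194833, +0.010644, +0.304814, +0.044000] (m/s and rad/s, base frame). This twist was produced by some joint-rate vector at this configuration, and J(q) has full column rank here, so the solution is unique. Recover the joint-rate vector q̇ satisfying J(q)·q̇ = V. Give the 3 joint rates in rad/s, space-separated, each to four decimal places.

o_n = [1.7947, -0.4129, 0.0188]
J₁: ẑ×o_n = [0.4129, 1.7947, -0.0000], ω = ẑ
J2: z=[-0.0349, -0.9994, 0.0000] o=[0.4897, -0.0171, 0.0000] → [-0.0188, 0.0007, 1.3181, -0.0349, -0.9994, 0.0000]
J3: z=[-0.0349, -0.9994, 0.0000] o=[1.1008, -0.2386, 0.0432] → [0.0244, -0.0009, 0.6996, -0.0349, -0.9994, 0.0000]
q̇ = J⁺·V = [0.0440, 0.6600, -0.9650]

0.0440 0.6600 -0.9650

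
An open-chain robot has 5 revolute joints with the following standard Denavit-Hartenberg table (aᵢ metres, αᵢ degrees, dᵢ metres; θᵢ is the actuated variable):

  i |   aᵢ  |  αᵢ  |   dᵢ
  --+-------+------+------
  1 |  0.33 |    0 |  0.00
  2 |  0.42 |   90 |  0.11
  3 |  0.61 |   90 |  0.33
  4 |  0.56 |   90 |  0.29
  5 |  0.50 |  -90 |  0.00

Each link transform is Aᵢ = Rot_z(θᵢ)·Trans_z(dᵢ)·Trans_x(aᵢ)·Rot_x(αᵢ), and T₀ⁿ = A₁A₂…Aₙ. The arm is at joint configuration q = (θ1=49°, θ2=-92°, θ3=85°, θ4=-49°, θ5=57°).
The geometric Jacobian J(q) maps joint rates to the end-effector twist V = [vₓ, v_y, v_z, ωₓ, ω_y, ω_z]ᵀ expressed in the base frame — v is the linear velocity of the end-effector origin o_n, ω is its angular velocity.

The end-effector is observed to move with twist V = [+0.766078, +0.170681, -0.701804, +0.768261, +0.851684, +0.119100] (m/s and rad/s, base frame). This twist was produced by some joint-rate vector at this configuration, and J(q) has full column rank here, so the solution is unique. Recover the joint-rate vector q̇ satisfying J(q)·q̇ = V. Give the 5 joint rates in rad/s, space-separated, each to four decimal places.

0.5270 0.2450 -0.5800 0.0380 0.8640

o_n = [1.3175, -0.3700, 1.1998]
J₁: ẑ×o_n = [0.3700, 1.3175, -0.0000], ω = ẑ
J2: z=[0.0000, 0.0000, 1.0000] o=[0.2165, 0.2491, 0.0000] → [0.6190, 1.1010, -0.0000, 0.0000, 0.0000, 1.0000]
J3: z=[-0.6820, -0.7314, 0.0000] o=[0.5237, -0.0374, 0.1100] → [-0.7971, 0.7433, 0.8074, -0.6820, -0.7314, 0.0000]
J4: z=[0.7286, -0.6794, -0.0872] o=[0.3375, -0.3150, 0.7177] → [-0.3324, -0.4367, 0.6258, 0.7286, -0.6794, -0.0872]
J5: z=[0.3993, 0.5247, -0.7518] o=[0.8604, -0.2248, 1.0584] → [-0.0350, -0.4001, -0.2978, 0.3993, 0.5247, -0.7518]
q̇ = J⁺·V = [0.5270, 0.2450, -0.5800, 0.0380, 0.8640]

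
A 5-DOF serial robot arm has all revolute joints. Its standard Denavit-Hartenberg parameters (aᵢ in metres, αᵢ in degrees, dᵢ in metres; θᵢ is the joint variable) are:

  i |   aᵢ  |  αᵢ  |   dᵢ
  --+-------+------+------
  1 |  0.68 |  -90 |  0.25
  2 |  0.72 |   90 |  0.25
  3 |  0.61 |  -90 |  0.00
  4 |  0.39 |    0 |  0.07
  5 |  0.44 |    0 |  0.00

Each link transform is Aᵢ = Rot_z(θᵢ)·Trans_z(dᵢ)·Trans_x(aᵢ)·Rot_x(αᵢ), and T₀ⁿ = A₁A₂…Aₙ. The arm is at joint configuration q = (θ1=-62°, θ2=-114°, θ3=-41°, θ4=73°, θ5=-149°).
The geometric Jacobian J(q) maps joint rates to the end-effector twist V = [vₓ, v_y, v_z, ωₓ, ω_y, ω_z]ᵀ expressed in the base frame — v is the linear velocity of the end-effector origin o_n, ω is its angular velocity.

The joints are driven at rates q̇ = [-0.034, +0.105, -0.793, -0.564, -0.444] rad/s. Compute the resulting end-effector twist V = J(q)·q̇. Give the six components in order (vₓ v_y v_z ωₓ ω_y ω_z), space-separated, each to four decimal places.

-0.2551 -0.3537 -0.5133 -0.1126 -1.1850 -0.3156

o_n = [-0.1835, -0.1703, 1.5003]
J₁: ẑ×o_n = [0.1703, -0.1835, 0.0000], ω = ẑ
J2: z=[0.8829, 0.4695, 0.0000] o=[0.3192, -0.6004, 0.2500] → [0.5870, -1.1040, 0.6158, 0.8829, 0.4695, 0.0000]
J3: z=[-0.4289, 0.8066, -0.4067] o=[0.4025, -0.2245, 0.9078] → [0.5000, 0.4925, 0.4495, -0.4289, 0.8066, -0.4067]
J4: z=[0.5411, 0.5899, 0.5993] o=[-0.0388, -0.2470, 1.3283] → [0.0555, -0.1798, 0.1269, 0.5411, 0.5899, 0.5993]
J5: z=[0.5411, 0.5899, 0.5993] o=[0.0766, -0.5108, 1.6006] → [-0.2632, -0.1016, 0.3376, 0.5411, 0.5899, 0.5993]
V = J·q̇ = [-0.2551, -0.3537, -0.5133, -0.1126, -1.1850, -0.3156]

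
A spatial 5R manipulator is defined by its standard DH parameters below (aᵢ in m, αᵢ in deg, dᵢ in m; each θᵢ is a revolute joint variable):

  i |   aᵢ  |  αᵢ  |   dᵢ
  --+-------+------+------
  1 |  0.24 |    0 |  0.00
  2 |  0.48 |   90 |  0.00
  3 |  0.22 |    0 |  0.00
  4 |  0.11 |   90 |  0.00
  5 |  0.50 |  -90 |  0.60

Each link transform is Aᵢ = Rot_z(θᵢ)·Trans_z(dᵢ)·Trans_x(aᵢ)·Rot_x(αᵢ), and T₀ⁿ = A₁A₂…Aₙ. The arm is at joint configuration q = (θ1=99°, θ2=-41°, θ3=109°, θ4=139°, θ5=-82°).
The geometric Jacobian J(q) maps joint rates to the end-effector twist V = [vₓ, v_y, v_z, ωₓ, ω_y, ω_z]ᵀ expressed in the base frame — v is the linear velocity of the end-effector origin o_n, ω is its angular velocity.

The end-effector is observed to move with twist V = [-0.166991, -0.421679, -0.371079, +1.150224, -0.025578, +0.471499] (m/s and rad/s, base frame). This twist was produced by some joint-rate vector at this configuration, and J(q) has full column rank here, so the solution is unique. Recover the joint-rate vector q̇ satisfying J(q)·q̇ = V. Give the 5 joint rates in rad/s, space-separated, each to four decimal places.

o_n = [-0.5715, 0.3169, 0.2663]
J₁: ẑ×o_n = [-0.3169, -0.5715, 0.0000], ω = ẑ
J2: z=[0.0000, 0.0000, 1.0000] o=[-0.0375, 0.2370, 0.0000] → [-0.0799, -0.5339, 0.0000, 0.0000, 0.0000, 1.0000]
J3: z=[0.8480, -0.5299, 0.0000] o=[0.2168, 0.6441, 0.0000] → [-0.1411, -0.2258, -0.6952, 0.8480, -0.5299, 0.0000]
J4: z=[0.8480, -0.5299, 0.0000] o=[0.1789, 0.5834, 0.2080] → [-0.0309, -0.0494, -0.6236, 0.8480, -0.5299, 0.0000]
J5: z=[-0.4913, -0.7863, 0.3746] o=[0.1570, 0.5484, 0.1060] → [-0.0393, -0.1942, -0.4591, -0.4913, -0.7863, 0.3746]
q̇ = J⁺·V = [0.1470, 0.5620, 0.6340, 0.3550, -0.6340]

0.1470 0.5620 0.6340 0.3550 -0.6340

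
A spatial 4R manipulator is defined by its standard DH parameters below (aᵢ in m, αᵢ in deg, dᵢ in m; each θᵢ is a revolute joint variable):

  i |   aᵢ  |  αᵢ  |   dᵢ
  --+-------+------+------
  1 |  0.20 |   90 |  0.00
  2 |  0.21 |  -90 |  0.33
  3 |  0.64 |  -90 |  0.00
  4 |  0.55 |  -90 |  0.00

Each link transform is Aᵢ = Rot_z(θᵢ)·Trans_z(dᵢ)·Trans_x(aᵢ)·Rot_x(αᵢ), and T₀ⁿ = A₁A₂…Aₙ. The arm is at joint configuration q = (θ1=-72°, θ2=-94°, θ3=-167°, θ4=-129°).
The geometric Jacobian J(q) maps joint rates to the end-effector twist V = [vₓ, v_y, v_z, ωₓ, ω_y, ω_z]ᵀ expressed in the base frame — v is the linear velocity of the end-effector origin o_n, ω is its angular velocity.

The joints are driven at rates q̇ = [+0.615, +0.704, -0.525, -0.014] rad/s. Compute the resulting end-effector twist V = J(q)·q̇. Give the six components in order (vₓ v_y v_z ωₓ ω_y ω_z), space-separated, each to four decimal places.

o_n = [-0.1815, -0.7232, 0.0463]
J₁: ẑ×o_n = [0.7232, -0.1815, 0.0000], ω = ẑ
J2: z=[-0.9511, -0.3090, 0.0000] o=[0.0618, -0.1902, 0.0000] → [-0.0143, 0.0441, 0.4317, -0.9511, -0.3090, 0.0000]
J3: z=[0.3083, -0.9487, -0.0698] o=[-0.2566, -0.2783, -0.2095] → [-0.2738, -0.0841, -0.0659, 0.3083, -0.9487, -0.0698]
J4: z=[-0.9315, -0.2862, -0.2244] o=[-0.3801, -0.3641, 0.4126] → [0.0242, -0.3857, 0.3913, -0.9315, -0.2862, -0.2244]
V = J·q̇ = [0.5781, -0.0310, 0.3331, -0.8183, 0.2845, 0.6548]

0.5781 -0.0310 0.3331 -0.8183 0.2845 0.6548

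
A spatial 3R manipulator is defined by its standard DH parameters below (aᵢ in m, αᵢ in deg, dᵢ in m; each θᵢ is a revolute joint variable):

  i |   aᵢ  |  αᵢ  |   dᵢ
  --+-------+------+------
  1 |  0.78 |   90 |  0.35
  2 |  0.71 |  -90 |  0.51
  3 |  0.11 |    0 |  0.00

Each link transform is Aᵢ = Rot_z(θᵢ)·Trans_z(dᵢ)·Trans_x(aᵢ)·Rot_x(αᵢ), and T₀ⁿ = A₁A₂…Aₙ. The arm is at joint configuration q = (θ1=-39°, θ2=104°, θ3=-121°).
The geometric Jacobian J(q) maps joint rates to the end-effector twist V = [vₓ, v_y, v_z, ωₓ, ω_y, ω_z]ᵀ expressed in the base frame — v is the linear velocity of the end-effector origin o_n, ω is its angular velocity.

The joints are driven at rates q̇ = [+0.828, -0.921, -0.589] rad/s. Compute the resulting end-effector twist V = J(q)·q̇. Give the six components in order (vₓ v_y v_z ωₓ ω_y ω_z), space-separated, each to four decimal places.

1.1981 -0.2646 0.0917 1.0237 0.3561 0.9705

o_n = [0.1030, -0.8610, 0.9839]
J₁: ẑ×o_n = [0.8610, 0.1030, -0.0000], ω = ẑ
J2: z=[-0.6293, -0.7771, 0.0000] o=[0.6062, -0.4909, 0.3500] → [-0.4927, 0.3990, -0.1581, -0.6293, -0.7771, 0.0000]
J3: z=[-0.7541, 0.6106, -0.2419] o=[0.1517, -0.7791, 1.0389] → [-0.0534, -0.0297, 0.0915, -0.7541, 0.6106, -0.2419]
V = J·q̇ = [1.1981, -0.2646, 0.0917, 1.0237, 0.3561, 0.9705]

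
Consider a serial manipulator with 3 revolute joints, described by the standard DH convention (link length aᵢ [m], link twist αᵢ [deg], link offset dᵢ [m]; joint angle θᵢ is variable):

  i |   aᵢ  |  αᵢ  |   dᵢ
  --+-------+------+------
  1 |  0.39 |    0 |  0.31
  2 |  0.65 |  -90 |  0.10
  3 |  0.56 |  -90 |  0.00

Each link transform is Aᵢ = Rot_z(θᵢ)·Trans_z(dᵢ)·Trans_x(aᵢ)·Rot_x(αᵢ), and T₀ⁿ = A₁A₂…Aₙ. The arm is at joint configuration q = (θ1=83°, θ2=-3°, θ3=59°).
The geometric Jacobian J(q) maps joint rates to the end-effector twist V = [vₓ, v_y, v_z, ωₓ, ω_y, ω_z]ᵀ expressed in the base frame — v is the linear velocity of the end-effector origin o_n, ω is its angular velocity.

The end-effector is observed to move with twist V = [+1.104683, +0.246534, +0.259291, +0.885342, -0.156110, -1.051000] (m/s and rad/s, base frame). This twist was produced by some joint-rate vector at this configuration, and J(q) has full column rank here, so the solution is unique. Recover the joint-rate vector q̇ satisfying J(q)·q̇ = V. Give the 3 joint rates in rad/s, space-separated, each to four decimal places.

o_n = [0.2105, 1.3113, -0.0700]
J₁: ẑ×o_n = [-1.3113, 0.2105, 0.0000], ω = ẑ
J2: z=[0.0000, 0.0000, 1.0000] o=[0.0475, 0.3871, 0.3100] → [-0.9242, 0.1630, 0.0000, 0.0000, 0.0000, 1.0000]
J3: z=[-0.9848, 0.1736, 0.0000] o=[0.1604, 1.0272, 0.4100] → [-0.0834, -0.4727, -0.2884, -0.9848, 0.1736, 0.0000]
q̇ = J⁺·V = [-0.1510, -0.9000, -0.8990]

-0.1510 -0.9000 -0.8990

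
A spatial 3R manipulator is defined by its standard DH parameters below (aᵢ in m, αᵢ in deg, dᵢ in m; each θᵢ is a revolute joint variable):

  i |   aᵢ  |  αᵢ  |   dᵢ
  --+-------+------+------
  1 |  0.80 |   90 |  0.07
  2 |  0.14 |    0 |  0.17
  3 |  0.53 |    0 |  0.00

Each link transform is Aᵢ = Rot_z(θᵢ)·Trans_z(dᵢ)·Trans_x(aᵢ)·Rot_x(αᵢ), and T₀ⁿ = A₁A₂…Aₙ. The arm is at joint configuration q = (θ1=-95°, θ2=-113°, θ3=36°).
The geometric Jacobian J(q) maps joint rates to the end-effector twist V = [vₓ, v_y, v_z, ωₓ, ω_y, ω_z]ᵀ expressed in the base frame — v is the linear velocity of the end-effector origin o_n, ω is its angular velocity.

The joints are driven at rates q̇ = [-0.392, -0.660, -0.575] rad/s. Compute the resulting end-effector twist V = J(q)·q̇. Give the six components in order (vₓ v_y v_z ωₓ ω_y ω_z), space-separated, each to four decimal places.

-0.2688 0.8160 -0.1111 1.2303 -0.1076 -0.3920

o_n = [-0.2447, -0.8464, -0.5753]
J₁: ẑ×o_n = [0.8464, -0.2447, 0.0000], ω = ẑ
J2: z=[-0.9962, 0.0872, 0.0000] o=[-0.0697, -0.7970, 0.0700] → [-0.0562, -0.6428, 0.0645, -0.9962, 0.0872, 0.0000]
J3: z=[-0.9962, 0.0872, 0.0000] o=[-0.2343, -0.7276, -0.0589] → [-0.0450, -0.5145, 0.1192, -0.9962, 0.0872, 0.0000]
V = J·q̇ = [-0.2688, 0.8160, -0.1111, 1.2303, -0.1076, -0.3920]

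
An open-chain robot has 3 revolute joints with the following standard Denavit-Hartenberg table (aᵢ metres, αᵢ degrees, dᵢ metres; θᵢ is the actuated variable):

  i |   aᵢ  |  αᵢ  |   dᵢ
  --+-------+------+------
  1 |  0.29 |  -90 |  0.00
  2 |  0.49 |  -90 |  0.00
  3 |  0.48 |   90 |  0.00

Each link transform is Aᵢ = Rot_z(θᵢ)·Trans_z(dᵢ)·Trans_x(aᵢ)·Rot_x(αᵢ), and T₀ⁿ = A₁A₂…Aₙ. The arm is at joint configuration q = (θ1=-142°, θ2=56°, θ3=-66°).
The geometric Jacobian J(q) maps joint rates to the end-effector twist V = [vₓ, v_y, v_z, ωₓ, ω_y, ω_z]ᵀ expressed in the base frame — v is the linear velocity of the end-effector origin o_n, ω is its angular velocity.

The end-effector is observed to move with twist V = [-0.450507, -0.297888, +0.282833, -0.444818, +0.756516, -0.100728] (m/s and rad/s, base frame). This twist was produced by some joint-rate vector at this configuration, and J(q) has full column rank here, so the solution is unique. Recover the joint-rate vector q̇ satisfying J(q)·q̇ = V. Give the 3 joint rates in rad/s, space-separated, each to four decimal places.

o_n = [-0.2605, -0.7600, -0.5681]
J₁: ẑ×o_n = [0.7600, -0.2605, 0.0000], ω = ẑ
J2: z=[0.6157, -0.7880, 0.0000] o=[-0.2285, -0.1785, 0.0000] → [0.4477, 0.3497, -0.3832, 0.6157, -0.7880, 0.0000]
J3: z=[0.6533, 0.5104, -0.5592] o=[-0.4444, -0.3472, -0.4062] → [-0.3134, 0.0029, -0.3635, 0.6533, 0.5104, -0.5592]
q̇ = J⁺·V = [-0.0230, -0.8700, 0.1390]

-0.0230 -0.8700 0.1390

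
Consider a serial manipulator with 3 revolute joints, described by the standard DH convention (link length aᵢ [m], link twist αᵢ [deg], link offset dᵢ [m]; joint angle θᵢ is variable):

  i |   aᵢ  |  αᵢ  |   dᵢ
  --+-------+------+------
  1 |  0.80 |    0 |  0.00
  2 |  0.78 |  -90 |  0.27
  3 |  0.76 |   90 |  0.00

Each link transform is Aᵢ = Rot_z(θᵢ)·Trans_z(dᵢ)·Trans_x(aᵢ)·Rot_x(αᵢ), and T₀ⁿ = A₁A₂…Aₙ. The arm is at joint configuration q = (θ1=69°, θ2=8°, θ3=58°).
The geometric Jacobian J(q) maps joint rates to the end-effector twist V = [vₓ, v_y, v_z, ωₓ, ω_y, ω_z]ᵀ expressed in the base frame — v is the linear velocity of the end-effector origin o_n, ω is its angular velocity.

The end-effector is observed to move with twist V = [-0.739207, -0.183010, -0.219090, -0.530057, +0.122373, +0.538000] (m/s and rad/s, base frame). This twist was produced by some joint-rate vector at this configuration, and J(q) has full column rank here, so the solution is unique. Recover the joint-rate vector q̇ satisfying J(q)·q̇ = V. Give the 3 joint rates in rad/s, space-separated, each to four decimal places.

0.0540 0.4840 0.5440

o_n = [0.5528, 1.8993, -0.3745]
J₁: ẑ×o_n = [-1.8993, 0.5528, 0.0000], ω = ẑ
J2: z=[0.0000, 0.0000, 1.0000] o=[0.2867, 0.7469, 0.0000] → [-1.1524, 0.2661, 0.0000, 0.0000, 0.0000, 1.0000]
J3: z=[-0.9744, 0.2250, 0.0000] o=[0.4622, 1.5069, 0.2700] → [-0.1450, -0.6280, -0.4027, -0.9744, 0.2250, 0.0000]
q̇ = J⁺·V = [0.0540, 0.4840, 0.5440]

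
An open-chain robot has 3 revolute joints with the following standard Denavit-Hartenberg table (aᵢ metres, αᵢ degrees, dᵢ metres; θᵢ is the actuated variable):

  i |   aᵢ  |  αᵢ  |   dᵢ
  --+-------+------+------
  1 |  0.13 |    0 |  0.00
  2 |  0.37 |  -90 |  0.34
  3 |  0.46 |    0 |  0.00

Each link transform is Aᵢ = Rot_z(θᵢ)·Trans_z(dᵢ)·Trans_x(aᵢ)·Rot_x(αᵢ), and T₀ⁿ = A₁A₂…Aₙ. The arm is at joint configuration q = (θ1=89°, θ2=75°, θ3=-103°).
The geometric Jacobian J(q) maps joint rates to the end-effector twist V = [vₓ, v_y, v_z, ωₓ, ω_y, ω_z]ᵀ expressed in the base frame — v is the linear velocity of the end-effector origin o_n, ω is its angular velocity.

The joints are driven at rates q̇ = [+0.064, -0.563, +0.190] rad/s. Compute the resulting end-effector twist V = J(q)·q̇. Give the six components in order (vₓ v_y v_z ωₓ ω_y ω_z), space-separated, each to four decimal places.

-0.0535 0.1515 0.0197 -0.0524 -0.1826 -0.4990

o_n = [-0.2539, 0.2034, 0.7882]
J₁: ẑ×o_n = [-0.2034, -0.2539, 0.0000], ω = ẑ
J2: z=[0.0000, 0.0000, 1.0000] o=[0.0023, 0.1300, 0.0000] → [-0.0735, -0.2562, 0.0000, 0.0000, 0.0000, 1.0000]
J3: z=[-0.2756, -0.9613, 0.0000] o=[-0.3534, 0.2320, 0.3400] → [-0.4308, 0.1235, 0.1035, -0.2756, -0.9613, 0.0000]
V = J·q̇ = [-0.0535, 0.1515, 0.0197, -0.0524, -0.1826, -0.4990]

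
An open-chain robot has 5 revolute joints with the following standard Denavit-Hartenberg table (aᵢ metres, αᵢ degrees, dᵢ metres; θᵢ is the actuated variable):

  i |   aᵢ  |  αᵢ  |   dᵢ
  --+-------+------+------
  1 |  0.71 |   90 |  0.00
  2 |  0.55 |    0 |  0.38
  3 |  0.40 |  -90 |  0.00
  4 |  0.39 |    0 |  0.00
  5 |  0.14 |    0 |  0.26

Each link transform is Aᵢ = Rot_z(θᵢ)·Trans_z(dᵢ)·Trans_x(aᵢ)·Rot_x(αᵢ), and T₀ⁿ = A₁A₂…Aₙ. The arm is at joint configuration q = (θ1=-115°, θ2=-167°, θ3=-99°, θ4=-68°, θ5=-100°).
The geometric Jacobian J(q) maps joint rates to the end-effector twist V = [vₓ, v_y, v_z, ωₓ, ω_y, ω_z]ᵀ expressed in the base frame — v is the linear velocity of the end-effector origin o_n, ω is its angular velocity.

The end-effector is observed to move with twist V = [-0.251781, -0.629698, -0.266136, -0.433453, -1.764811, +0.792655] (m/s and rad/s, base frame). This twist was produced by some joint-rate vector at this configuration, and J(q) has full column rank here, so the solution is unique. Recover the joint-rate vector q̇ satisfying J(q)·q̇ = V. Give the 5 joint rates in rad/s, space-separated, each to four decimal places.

o_n = [-0.6504, 0.4289, 0.2663]
J₁: ẑ×o_n = [-0.4289, -0.6504, 0.0000], ω = ẑ
J2: z=[-0.9063, 0.4226, 0.0000] o=[-0.3001, -0.6435, 0.0000] → [0.1125, 0.2413, -0.8238, -0.9063, 0.4226, 0.0000]
J3: z=[-0.9063, 0.4226, 0.0000] o=[-0.4180, 0.0028, -0.1237] → [0.1648, 0.3535, -0.2879, -0.9063, 0.4226, 0.0000]
J4: z=[0.4216, 0.9041, -0.0698] o=[-0.4062, 0.0281, 0.2753] → [0.0198, 0.0208, 0.3898, 0.4216, 0.9041, -0.0698]
J5: z=[0.4216, 0.9041, -0.0698] o=[-0.7296, 0.1902, 0.4210] → [-0.1233, 0.0597, 0.0290, 0.4216, 0.9041, -0.0698]
q̇ = J⁺·V = [0.6680, -0.0130, -0.3400, -0.8950, -0.8920]

0.6680 -0.0130 -0.3400 -0.8950 -0.8920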